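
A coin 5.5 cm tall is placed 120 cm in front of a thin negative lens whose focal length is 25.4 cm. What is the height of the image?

For a negative lens, f = -25.4 cm.
1/d_i = 1/f − 1/d_o = 1/(-25.40) − 1/(120) = -0.04770, so d_i = -20.96 cm.
m = −d_i/d_o = +0.1747.
|h_i| = |m|·h_o = 0.1747 × 5.5 = 0.961 cm. The image is virtual, upright and reduced, on the same side as the object.

0.961 cm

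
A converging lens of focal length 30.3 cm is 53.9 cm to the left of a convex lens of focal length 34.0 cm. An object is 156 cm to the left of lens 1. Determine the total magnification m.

m = -0.463

Lens 1: 1/d_i1 = 1/(30.3) − 1/(156) = 0.02659, so d_i1 = 37.60 cm; m₁ = −d_i1/d_o1 = -0.2410.
d_o2 = 53.9 − (37.60) = 16.30 cm.
Lens 2: 1/d_i2 = 1/(34.0) − 1/(16.30) = -0.03194, so d_i2 = -31.31 cm; m₂ = −d_i2/d_o2 = +1.921.
m = m₁·m₂ = (-0.2410)(+1.921) = -0.463.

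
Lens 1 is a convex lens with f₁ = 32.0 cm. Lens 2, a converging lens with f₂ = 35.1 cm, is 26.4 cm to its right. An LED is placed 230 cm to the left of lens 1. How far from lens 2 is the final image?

8.24 cm

Lens 1: 1/d_i1 = 1/f₁ − 1/d_o1 = 1/(32.0) − 1/(230) = 0.02690, so d_i1 = 37.17 cm.
The intermediate image is 37.17 cm to the right of lens 1, which lies 10.77 cm to the right of lens 2 — a virtual object — so d_o2 = −10.77 cm.
Lens 2: 1/d_i2 = 1/f₂ − 1/d_o2 = 1/(35.1) − 1/(-10.77) = 0.1213, so d_i2 = 8.24 cm.
The final image is real, 8.24 cm to the right of lens 2 (overall magnification ≈ -0.12).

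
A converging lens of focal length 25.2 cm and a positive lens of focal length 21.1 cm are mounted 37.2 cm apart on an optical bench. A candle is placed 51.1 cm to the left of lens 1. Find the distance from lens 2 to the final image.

7.86 cm

Lens 1: 1/d_i1 = 1/f₁ − 1/d_o1 = 1/(25.2) − 1/(51.1) = 0.02011, so d_i1 = 49.72 cm.
The intermediate image is 49.72 cm to the right of lens 1, which lies 12.52 cm to the right of lens 2 — a virtual object — so d_o2 = −12.52 cm.
Lens 2: 1/d_i2 = 1/f₂ − 1/d_o2 = 1/(21.1) − 1/(-12.52) = 0.1273, so d_i2 = 7.86 cm.
The final image is real, 7.86 cm to the right of lens 2 (overall magnification ≈ -0.61).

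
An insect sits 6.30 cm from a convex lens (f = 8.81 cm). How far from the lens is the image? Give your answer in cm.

22.1 cm

Thin-lens equation: 1/q = 1/f − 1/p = 1/(8.810) − 1/(6.30) = 0.1135 − 0.1587 = -0.04522, so q = -22.1 cm.
The image is virtual, upright and enlarged, on the same side as the object.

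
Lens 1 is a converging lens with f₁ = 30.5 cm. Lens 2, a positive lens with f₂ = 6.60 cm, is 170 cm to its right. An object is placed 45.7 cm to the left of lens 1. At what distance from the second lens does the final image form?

Lens 1: 1/d_i1 = 1/f₁ − 1/d_o1 = 1/(30.5) − 1/(45.7) = 0.01091, so d_i1 = 91.70 cm.
The intermediate image is 91.70 cm to the right of lens 1, which is 170 − (91.70) = 78.30 cm to the left of lens 2, so d_o2 = +78.30 cm.
Lens 2: 1/d_i2 = 1/f₂ − 1/d_o2 = 1/(6.60) − 1/(78.30) = 0.1387, so d_i2 = 7.21 cm.
The final image is real, 7.21 cm to the right of lens 2 (overall magnification ≈ 0.18).

7.21 cm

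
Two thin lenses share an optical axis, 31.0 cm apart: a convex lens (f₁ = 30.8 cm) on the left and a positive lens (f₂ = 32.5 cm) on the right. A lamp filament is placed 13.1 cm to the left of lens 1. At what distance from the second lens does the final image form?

Lens 1: 1/d_i1 = 1/f₁ − 1/d_o1 = 1/(30.8) − 1/(13.1) = -0.04387, so d_i1 = -22.80 cm.
The intermediate image is 22.80 cm to the left of lens 1 (virtual), which is 31.0 − (-22.80) = 53.80 cm to the left of lens 2, so d_o2 = +53.80 cm.
Lens 2: 1/d_i2 = 1/f₂ − 1/d_o2 = 1/(32.5) − 1/(53.80) = 0.01218, so d_i2 = 82.1 cm.
The final image is real, 82.1 cm to the right of lens 2 (overall magnification ≈ -2.7).

82.1 cm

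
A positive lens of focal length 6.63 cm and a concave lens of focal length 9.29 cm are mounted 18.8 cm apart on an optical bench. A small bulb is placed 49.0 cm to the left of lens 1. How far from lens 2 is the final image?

Lens 1: 1/d_i1 = 1/f₁ − 1/d_o1 = 1/(6.63) − 1/(49.0) = 0.1304, so d_i1 = 7.667 cm.
The intermediate image is 7.667 cm to the right of lens 1, which is 18.8 − (7.667) = 11.13 cm to the left of lens 2, so d_o2 = +11.13 cm.
Lens 2 is diverging, so f₂ = −9.29 cm.
Lens 2: 1/d_i2 = 1/f₂ − 1/d_o2 = 1/(-9.29) − 1/(11.13) = -0.1975, so d_i2 = -5.06 cm.
The final image is virtual, 5.06 cm to the left of lens 2 (overall magnification ≈ -0.071).

5.06 cm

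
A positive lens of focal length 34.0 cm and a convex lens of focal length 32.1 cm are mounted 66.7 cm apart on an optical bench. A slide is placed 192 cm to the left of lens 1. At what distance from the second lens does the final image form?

121 cm

Lens 1: 1/d_i1 = 1/f₁ − 1/d_o1 = 1/(34.0) − 1/(192) = 0.02420, so d_i1 = 41.32 cm.
The intermediate image is 41.32 cm to the right of lens 1, which is 66.7 − (41.32) = 25.38 cm to the left of lens 2, so d_o2 = +25.38 cm.
Lens 2: 1/d_i2 = 1/f₂ − 1/d_o2 = 1/(32.1) − 1/(25.38) = -0.008248, so d_i2 = -121 cm.
The final image is virtual, 121 cm to the left of lens 2 (overall magnification ≈ -1.0).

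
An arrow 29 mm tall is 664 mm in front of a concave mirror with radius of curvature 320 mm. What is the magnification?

m = -0.317

f = R/2 = 320/2 = 160.0 mm.
1/d_i = 1/f − 1/d_o = 1/(160.0) − 1/(664) = 0.004744, so d_i = 210.8 mm.
m = −d_i/d_o = −(210.8)/(664) = -0.317.
The image is real, inverted and reduced, in front of the mirror.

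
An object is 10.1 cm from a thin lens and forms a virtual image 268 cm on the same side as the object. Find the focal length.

Virtual image ⇒ d_i = −268 cm.
1/f = 1/d_o + 1/d_i = 1/(10.1) + 1/(-268) = 0.09528, so f = 10.5 cm.
Since f is positive, the thin lens is converging.

f = 10.5 cm (converging)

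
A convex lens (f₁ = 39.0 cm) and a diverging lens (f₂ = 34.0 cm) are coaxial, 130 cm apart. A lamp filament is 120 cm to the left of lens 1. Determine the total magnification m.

m = -0.154

Lens 1: 1/d_i1 = 1/(39.0) − 1/(120) = 0.01731, so d_i1 = 57.78 cm; m₁ = −d_i1/d_o1 = -0.4815.
d_o2 = 130 − (57.78) = 72.22 cm.
f₂ = −34.0 cm (diverging).
Lens 2: 1/d_i2 = 1/(-34.0) − 1/(72.22) = -0.04326, so d_i2 = -23.12 cm; m₂ = −d_i2/d_o2 = +0.3201.
m = m₁·m₂ = (-0.4815)(+0.3201) = -0.154.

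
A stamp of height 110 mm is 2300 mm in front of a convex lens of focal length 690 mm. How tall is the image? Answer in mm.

1/d_i = 1/f − 1/d_o = 1/(690.0) − 1/(2300) = 0.001014, so d_i = 985.7 mm.
m = −d_i/d_o = -0.4286.
|h_i| = |m|·h_o = 0.4286 × 110 = 47.1 mm. The image is real, inverted and reduced, on the far side of the lens.

47.1 mm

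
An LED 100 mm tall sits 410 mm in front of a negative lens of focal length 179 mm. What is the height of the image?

For a negative lens, f = -179 mm.
1/d_i = 1/f − 1/d_o = 1/(-179.0) − 1/(410) = -0.008026, so d_i = -124.6 mm.
m = −d_i/d_o = +0.3039.
|h_i| = |m|·h_o = 0.3039 × 100 = 30.4 mm. The image is virtual, upright and reduced, on the same side as the object.

30.4 mm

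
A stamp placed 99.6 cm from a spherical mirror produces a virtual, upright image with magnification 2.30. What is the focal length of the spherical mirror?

m = −d_i/d_o ⇒ d_i = −m·d_o = −(+2.30)·(99.6) = -229.1 cm.
1/f = 1/d_o + 1/d_i = 1/(99.6) + 1/(-229.1) = 0.005675, so f = 176 cm.
Since f is positive, the spherical mirror is concave.

f = 176 cm (concave)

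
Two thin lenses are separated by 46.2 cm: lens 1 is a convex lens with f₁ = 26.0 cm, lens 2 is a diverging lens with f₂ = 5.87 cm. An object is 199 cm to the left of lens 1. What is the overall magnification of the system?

m = -0.0398

Lens 1: 1/d_i1 = 1/(26.0) − 1/(199) = 0.03344, so d_i1 = 29.91 cm; m₁ = −d_i1/d_o1 = -0.1503.
d_o2 = 46.2 − (29.91) = 16.29 cm.
f₂ = −5.87 cm (diverging).
Lens 2: 1/d_i2 = 1/(-5.87) − 1/(16.29) = -0.2317, so d_i2 = -4.315 cm; m₂ = −d_i2/d_o2 = +0.2649.
m = m₁·m₂ = (-0.1503)(+0.2649) = -0.0398.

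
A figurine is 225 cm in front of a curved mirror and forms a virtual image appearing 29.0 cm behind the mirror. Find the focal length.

f = -33.3 cm (convex)

Virtual image ⇒ d_i = −29.0 cm.
1/f = 1/d_o + 1/d_i = 1/(225) + 1/(-29.0) = -0.03004, so f = -33.3 cm.
Since f is negative, the curved mirror is convex.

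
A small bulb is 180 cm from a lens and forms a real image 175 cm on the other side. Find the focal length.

Real image ⇒ d_i = +175 cm.
1/f = 1/d_o + 1/d_i = 1/(180) + 1/(175) = 0.01127, so f = 88.7 cm.
Since f is positive, the lens is converging.

f = 88.7 cm (converging)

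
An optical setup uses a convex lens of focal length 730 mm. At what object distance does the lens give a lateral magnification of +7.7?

635 mm

m = −d_i/d_o ⇒ d_i = −m·d_o.
1/f = 1/d_o + 1/d_i = 1/d_o − 1/(m·d_o) = (1 − 1/m)/d_o, so d_o = f(1 − 1/m) = (730.0)(1 − 1/(+7.7)) = 635 mm.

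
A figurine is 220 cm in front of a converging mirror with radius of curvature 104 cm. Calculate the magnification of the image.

f = R/2 = 104/2 = 52.00 cm.
1/d_i = 1/f − 1/d_o = 1/(52.00) − 1/(220) = 0.01469, so d_i = 68.10 cm.
m = −d_i/d_o = −(68.10)/(220) = -0.310.
The image is real, inverted and reduced, in front of the mirror.

m = -0.310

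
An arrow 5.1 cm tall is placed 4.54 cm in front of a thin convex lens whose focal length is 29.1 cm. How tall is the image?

6.04 cm

1/d_i = 1/f − 1/d_o = 1/(29.10) − 1/(4.54) = -0.1859, so d_i = -5.379 cm.
m = −d_i/d_o = +1.185.
|h_i| = |m|·h_o = 1.185 × 5.1 = 6.04 cm. The image is virtual, upright and enlarged, on the same side as the object.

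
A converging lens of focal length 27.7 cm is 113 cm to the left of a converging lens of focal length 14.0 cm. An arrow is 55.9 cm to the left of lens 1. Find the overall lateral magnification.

m = +0.312

Lens 1: 1/d_i1 = 1/(27.7) − 1/(55.9) = 0.01821, so d_i1 = 54.91 cm; m₁ = −d_i1/d_o1 = -0.9823.
d_o2 = 113 − (54.91) = 58.09 cm.
Lens 2: 1/d_i2 = 1/(14.0) − 1/(58.09) = 0.05421, so d_i2 = 18.45 cm; m₂ = −d_i2/d_o2 = -0.3175.
m = m₁·m₂ = (-0.9823)(-0.3175) = +0.312.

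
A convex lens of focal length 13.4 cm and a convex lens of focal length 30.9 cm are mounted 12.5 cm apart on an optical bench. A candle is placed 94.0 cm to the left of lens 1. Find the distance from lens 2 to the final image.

Lens 1: 1/d_i1 = 1/f₁ − 1/d_o1 = 1/(13.4) − 1/(94.0) = 0.06399, so d_i1 = 15.63 cm.
The intermediate image is 15.63 cm to the right of lens 1, which lies 3.130 cm to the right of lens 2 — a virtual object — so d_o2 = −3.130 cm.
Lens 2: 1/d_i2 = 1/f₂ − 1/d_o2 = 1/(30.9) − 1/(-3.130) = 0.3519, so d_i2 = 2.84 cm.
The final image is real, 2.84 cm to the right of lens 2 (overall magnification ≈ -0.15).

2.84 cm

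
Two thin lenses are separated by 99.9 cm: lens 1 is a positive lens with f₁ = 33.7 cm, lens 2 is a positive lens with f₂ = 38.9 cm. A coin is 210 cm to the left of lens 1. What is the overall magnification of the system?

Lens 1: 1/d_i1 = 1/(33.7) − 1/(210) = 0.02491, so d_i1 = 40.14 cm; m₁ = −d_i1/d_o1 = -0.1911.
d_o2 = 99.9 − (40.14) = 59.76 cm.
Lens 2: 1/d_i2 = 1/(38.9) − 1/(59.76) = 0.008973, so d_i2 = 111.4 cm; m₂ = −d_i2/d_o2 = -1.865.
m = m₁·m₂ = (-0.1911)(-1.865) = +0.356.

m = +0.356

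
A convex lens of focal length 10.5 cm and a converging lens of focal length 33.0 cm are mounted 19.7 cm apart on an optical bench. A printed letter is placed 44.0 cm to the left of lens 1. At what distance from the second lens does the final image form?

Lens 1: 1/d_i1 = 1/f₁ − 1/d_o1 = 1/(10.5) − 1/(44.0) = 0.07251, so d_i1 = 13.79 cm.
The intermediate image is 13.79 cm to the right of lens 1, which is 19.7 − (13.79) = 5.910 cm to the left of lens 2, so d_o2 = +5.910 cm.
Lens 2: 1/d_i2 = 1/f₂ − 1/d_o2 = 1/(33.0) − 1/(5.910) = -0.1389, so d_i2 = -7.20 cm.
The final image is virtual, 7.20 cm to the left of lens 2 (overall magnification ≈ -0.38).

7.20 cm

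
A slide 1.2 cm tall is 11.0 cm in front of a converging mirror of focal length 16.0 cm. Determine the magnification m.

1/d_i = 1/f − 1/d_o = 1/(16.00) − 1/(11.0) = -0.02841, so d_i = -35.20 cm.
m = −d_i/d_o = −(-35.20)/(11.0) = +3.20.
The image is virtual, upright and enlarged, behind the mirror.

m = +3.20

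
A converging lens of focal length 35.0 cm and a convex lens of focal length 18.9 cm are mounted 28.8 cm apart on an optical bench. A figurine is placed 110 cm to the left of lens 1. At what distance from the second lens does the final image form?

10.3 cm

Lens 1: 1/d_i1 = 1/f₁ − 1/d_o1 = 1/(35.0) − 1/(110) = 0.01948, so d_i1 = 51.33 cm.
The intermediate image is 51.33 cm to the right of lens 1, which lies 22.53 cm to the right of lens 2 — a virtual object — so d_o2 = −22.53 cm.
Lens 2: 1/d_i2 = 1/f₂ − 1/d_o2 = 1/(18.9) − 1/(-22.53) = 0.09730, so d_i2 = 10.3 cm.
The final image is real, 10.3 cm to the right of lens 2 (overall magnification ≈ -0.21).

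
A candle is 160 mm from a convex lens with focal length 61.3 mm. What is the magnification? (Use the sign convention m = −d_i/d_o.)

m = -0.621

1/d_i = 1/f − 1/d_o = 1/(61.30) − 1/(160) = 0.01006, so d_i = 99.37 mm.
m = −d_i/d_o = −(99.37)/(160) = -0.621.
The image is real, inverted and reduced, on the far side of the lens.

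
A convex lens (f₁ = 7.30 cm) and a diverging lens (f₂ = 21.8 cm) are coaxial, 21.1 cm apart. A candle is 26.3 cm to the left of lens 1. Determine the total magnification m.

m = -0.255

Lens 1: 1/d_i1 = 1/(7.30) − 1/(26.3) = 0.09896, so d_i1 = 10.10 cm; m₁ = −d_i1/d_o1 = -0.3840.
d_o2 = 21.1 − (10.10) = 11.00 cm.
f₂ = −21.8 cm (diverging).
Lens 2: 1/d_i2 = 1/(-21.8) − 1/(11.00) = -0.1368, so d_i2 = -7.311 cm; m₂ = −d_i2/d_o2 = +0.6646.
m = m₁·m₂ = (-0.3840)(+0.6646) = -0.255.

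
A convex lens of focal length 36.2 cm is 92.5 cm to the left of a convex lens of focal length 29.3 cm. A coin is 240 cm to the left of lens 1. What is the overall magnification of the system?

Lens 1: 1/d_i1 = 1/(36.2) − 1/(240) = 0.02346, so d_i1 = 42.63 cm; m₁ = −d_i1/d_o1 = -0.1776.
d_o2 = 92.5 − (42.63) = 49.87 cm.
Lens 2: 1/d_i2 = 1/(29.3) − 1/(49.87) = 0.01408, so d_i2 = 71.04 cm; m₂ = −d_i2/d_o2 = -1.424.
m = m₁·m₂ = (-0.1776)(-1.424) = +0.253.

m = +0.253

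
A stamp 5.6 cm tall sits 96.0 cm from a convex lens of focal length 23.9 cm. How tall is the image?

1/d_i = 1/f − 1/d_o = 1/(23.90) − 1/(96.0) = 0.03142, so d_i = 31.82 cm.
m = −d_i/d_o = -0.3315.
|h_i| = |m|·h_o = 0.3315 × 5.6 = 1.86 cm. The image is real, inverted and reduced, on the far side of the lens.

1.86 cm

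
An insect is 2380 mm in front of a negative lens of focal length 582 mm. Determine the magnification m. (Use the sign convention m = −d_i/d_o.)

m = +0.196

For a negative lens, f = -582 mm.
1/d_i = 1/f − 1/d_o = 1/(-582.0) − 1/(2380) = -0.002138, so d_i = -467.6 mm.
m = −d_i/d_o = −(-467.6)/(2380) = +0.196.
The image is virtual, upright and reduced, on the same side as the object.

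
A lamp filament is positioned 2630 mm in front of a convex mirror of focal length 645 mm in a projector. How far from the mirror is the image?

518 mm

For a convex mirror, f = -645 mm.
Mirror equation: 1/s_i = 1/f − 1/s_o = 1/(-645.0) − 1/(2630) = -0.001550 − 0.0003802 = -0.001931, so s_i = -518 mm.
The image is virtual, upright and reduced, behind the mirror.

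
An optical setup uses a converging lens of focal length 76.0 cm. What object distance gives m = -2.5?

106 cm

m = −d_i/d_o ⇒ d_i = −m·d_o.
1/f = 1/d_o + 1/d_i = 1/d_o − 1/(m·d_o) = (1 − 1/m)/d_o, so d_o = f(1 − 1/m) = (76.00)(1 − 1/(-2.5)) = 106 cm.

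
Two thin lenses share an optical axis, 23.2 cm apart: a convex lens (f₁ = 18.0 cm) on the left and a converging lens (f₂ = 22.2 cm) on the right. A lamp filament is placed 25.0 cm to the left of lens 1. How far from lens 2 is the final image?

Lens 1: 1/d_i1 = 1/f₁ − 1/d_o1 = 1/(18.0) − 1/(25.0) = 0.01556, so d_i1 = 64.29 cm.
The intermediate image is 64.29 cm to the right of lens 1, which lies 41.09 cm to the right of lens 2 — a virtual object — so d_o2 = −41.09 cm.
Lens 2: 1/d_i2 = 1/f₂ − 1/d_o2 = 1/(22.2) − 1/(-41.09) = 0.06938, so d_i2 = 14.4 cm.
The final image is real, 14.4 cm to the right of lens 2 (overall magnification ≈ -0.90).

14.4 cm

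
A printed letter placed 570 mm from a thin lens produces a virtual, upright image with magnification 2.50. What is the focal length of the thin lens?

f = 950 mm (converging)

m = −d_i/d_o ⇒ d_i = −m·d_o = −(+2.50)·(570) = -1425 mm.
1/f = 1/d_o + 1/d_i = 1/(570) + 1/(-1425) = 0.001053, so f = 950 mm.
Since f is positive, the thin lens is converging.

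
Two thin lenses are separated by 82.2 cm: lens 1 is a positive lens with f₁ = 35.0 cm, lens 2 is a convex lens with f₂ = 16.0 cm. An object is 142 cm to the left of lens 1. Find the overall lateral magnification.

m = +0.265

Lens 1: 1/d_i1 = 1/(35.0) − 1/(142) = 0.02153, so d_i1 = 46.45 cm; m₁ = −d_i1/d_o1 = -0.3271.
d_o2 = 82.2 − (46.45) = 35.75 cm.
Lens 2: 1/d_i2 = 1/(16.0) − 1/(35.75) = 0.03453, so d_i2 = 28.96 cm; m₂ = −d_i2/d_o2 = -0.8101.
m = m₁·m₂ = (-0.3271)(-0.8101) = +0.265.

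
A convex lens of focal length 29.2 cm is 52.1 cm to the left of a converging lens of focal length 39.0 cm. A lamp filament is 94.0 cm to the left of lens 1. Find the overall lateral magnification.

Lens 1: 1/d_i1 = 1/(29.2) − 1/(94.0) = 0.02361, so d_i1 = 42.36 cm; m₁ = −d_i1/d_o1 = -0.4506.
d_o2 = 52.1 − (42.36) = 9.740 cm.
Lens 2: 1/d_i2 = 1/(39.0) − 1/(9.740) = -0.07703, so d_i2 = -12.98 cm; m₂ = −d_i2/d_o2 = +1.333.
m = m₁·m₂ = (-0.4506)(+1.333) = -0.601.

m = -0.601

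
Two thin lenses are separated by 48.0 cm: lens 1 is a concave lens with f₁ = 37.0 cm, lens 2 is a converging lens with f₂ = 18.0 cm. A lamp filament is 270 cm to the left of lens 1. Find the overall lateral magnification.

f₁ = −37.0 cm (diverging).
Lens 1: 1/d_i1 = 1/(-37.0) − 1/(270) = -0.03073, so d_i1 = -32.54 cm; m₁ = −d_i1/d_o1 = +0.1205.
d_o2 = 48.0 − (-32.54) = 80.54 cm.
Lens 2: 1/d_i2 = 1/(18.0) − 1/(80.54) = 0.04314, so d_i2 = 23.18 cm; m₂ = −d_i2/d_o2 = -0.2878.
m = m₁·m₂ = (+0.1205)(-0.2878) = -0.0347.

m = -0.0347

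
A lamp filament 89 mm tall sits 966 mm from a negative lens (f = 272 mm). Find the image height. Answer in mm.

For a negative lens, f = -272 mm.
1/d_i = 1/f − 1/d_o = 1/(-272.0) − 1/(966) = -0.004712, so d_i = -212.2 mm.
m = −d_i/d_o = +0.2197.
|h_i| = |m|·h_o = 0.2197 × 89 = 19.6 mm. The image is virtual, upright and reduced, on the same side as the object.

19.6 mm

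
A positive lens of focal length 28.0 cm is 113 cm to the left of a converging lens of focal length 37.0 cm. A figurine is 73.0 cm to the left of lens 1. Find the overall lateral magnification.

m = +0.753

Lens 1: 1/d_i1 = 1/(28.0) − 1/(73.0) = 0.02202, so d_i1 = 45.42 cm; m₁ = −d_i1/d_o1 = -0.6222.
d_o2 = 113 − (45.42) = 67.58 cm.
Lens 2: 1/d_i2 = 1/(37.0) − 1/(67.58) = 0.01223, so d_i2 = 81.77 cm; m₂ = −d_i2/d_o2 = -1.210.
m = m₁·m₂ = (-0.6222)(-1.210) = +0.753.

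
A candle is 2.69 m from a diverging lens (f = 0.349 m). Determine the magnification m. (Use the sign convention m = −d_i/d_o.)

m = +0.115

For a diverging lens, f = -0.349 m.
1/d_i = 1/f − 1/d_o = 1/(-0.3490) − 1/(2.69) = -3.237, so d_i = -0.3089 m.
m = −d_i/d_o = −(-0.3089)/(2.69) = +0.115.
The image is virtual, upright and reduced, on the same side as the object.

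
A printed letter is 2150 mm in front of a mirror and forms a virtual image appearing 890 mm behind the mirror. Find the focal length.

f = -1520 mm (convex)

Virtual image ⇒ d_i = −890 mm.
1/f = 1/d_o + 1/d_i = 1/(2150) + 1/(-890) = -0.0006585, so f = -1520 mm.
Since f is negative, the mirror is convex.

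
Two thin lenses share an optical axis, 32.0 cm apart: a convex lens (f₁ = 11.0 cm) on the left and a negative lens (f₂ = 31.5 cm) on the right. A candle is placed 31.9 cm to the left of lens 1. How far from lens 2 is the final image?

Lens 1: 1/d_i1 = 1/f₁ − 1/d_o1 = 1/(11.0) − 1/(31.9) = 0.05956, so d_i1 = 16.79 cm.
The intermediate image is 16.79 cm to the right of lens 1, which is 32.0 − (16.79) = 15.21 cm to the left of lens 2, so d_o2 = +15.21 cm.
Lens 2 is diverging, so f₂ = −31.5 cm.
Lens 2: 1/d_i2 = 1/f₂ − 1/d_o2 = 1/(-31.5) − 1/(15.21) = -0.09749, so d_i2 = -10.3 cm.
The final image is virtual, 10.3 cm to the left of lens 2 (overall magnification ≈ -0.35).

10.3 cm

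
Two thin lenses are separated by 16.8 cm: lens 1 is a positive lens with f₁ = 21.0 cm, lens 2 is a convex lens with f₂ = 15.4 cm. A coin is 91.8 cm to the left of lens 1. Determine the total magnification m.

m = -0.177

Lens 1: 1/d_i1 = 1/(21.0) − 1/(91.8) = 0.03673, so d_i1 = 27.23 cm; m₁ = −d_i1/d_o1 = -0.2966.
d_o2 = 16.8 − (27.23) = -10.43 cm (virtual object).
Lens 2: 1/d_i2 = 1/(15.4) − 1/(-10.43) = 0.1608, so d_i2 = 6.218 cm; m₂ = −d_i2/d_o2 = +0.5962.
m = m₁·m₂ = (-0.2966)(+0.5962) = -0.177.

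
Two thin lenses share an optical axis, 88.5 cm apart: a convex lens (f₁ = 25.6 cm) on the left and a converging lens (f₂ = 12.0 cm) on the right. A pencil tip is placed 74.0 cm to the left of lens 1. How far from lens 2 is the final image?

15.9 cm

Lens 1: 1/d_i1 = 1/f₁ − 1/d_o1 = 1/(25.6) − 1/(74.0) = 0.02555, so d_i1 = 39.14 cm.
The intermediate image is 39.14 cm to the right of lens 1, which is 88.5 − (39.14) = 49.36 cm to the left of lens 2, so d_o2 = +49.36 cm.
Lens 2: 1/d_i2 = 1/f₂ − 1/d_o2 = 1/(12.0) − 1/(49.36) = 0.06307, so d_i2 = 15.9 cm.
The final image is real, 15.9 cm to the right of lens 2 (overall magnification ≈ 0.17).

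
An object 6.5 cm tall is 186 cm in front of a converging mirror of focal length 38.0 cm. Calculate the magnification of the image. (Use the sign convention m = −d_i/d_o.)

1/d_i = 1/f − 1/d_o = 1/(38.00) − 1/(186) = 0.02094, so d_i = 47.76 cm.
m = −d_i/d_o = −(47.76)/(186) = -0.257.
The image is real, inverted and reduced, in front of the mirror.

m = -0.257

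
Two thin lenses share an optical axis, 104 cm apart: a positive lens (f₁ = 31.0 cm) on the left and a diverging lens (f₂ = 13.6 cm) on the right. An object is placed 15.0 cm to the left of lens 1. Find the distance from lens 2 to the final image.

12.3 cm

Lens 1: 1/d_i1 = 1/f₁ − 1/d_o1 = 1/(31.0) − 1/(15.0) = -0.03441, so d_i1 = -29.06 cm.
The intermediate image is 29.06 cm to the left of lens 1 (virtual), which is 104 − (-29.06) = 133.1 cm to the left of lens 2, so d_o2 = +133.1 cm.
Lens 2 is diverging, so f₂ = −13.6 cm.
Lens 2: 1/d_i2 = 1/f₂ − 1/d_o2 = 1/(-13.6) − 1/(133.1) = -0.08104, so d_i2 = -12.3 cm.
The final image is virtual, 12.3 cm to the left of lens 2 (overall magnification ≈ 0.18).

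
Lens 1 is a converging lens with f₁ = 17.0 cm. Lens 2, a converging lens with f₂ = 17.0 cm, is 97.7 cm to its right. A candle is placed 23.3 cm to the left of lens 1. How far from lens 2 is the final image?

33.2 cm

Lens 1: 1/d_i1 = 1/f₁ − 1/d_o1 = 1/(17.0) − 1/(23.3) = 0.01591, so d_i1 = 62.87 cm.
The intermediate image is 62.87 cm to the right of lens 1, which is 97.7 − (62.87) = 34.83 cm to the left of lens 2, so d_o2 = +34.83 cm.
Lens 2: 1/d_i2 = 1/f₂ − 1/d_o2 = 1/(17.0) − 1/(34.83) = 0.03011, so d_i2 = 33.2 cm.
The final image is real, 33.2 cm to the right of lens 2 (overall magnification ≈ 2.6).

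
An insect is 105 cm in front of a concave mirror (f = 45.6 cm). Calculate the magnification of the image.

1/d_i = 1/f − 1/d_o = 1/(45.60) − 1/(105) = 0.01241, so d_i = 80.61 cm.
m = −d_i/d_o = −(80.61)/(105) = -0.768.
The image is real, inverted and reduced, in front of the mirror.

m = -0.768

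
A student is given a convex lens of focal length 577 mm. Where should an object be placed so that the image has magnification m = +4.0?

m = −d_i/d_o ⇒ d_i = −m·d_o.
1/f = 1/d_o + 1/d_i = 1/d_o − 1/(m·d_o) = (1 − 1/m)/d_o, so d_o = f(1 − 1/m) = (577.0)(1 − 1/(+4.0)) = 433 mm.

433 mm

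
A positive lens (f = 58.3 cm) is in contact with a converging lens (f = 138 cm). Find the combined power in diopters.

P₁ = 1/f₁ = 1/(0.583 m) = +1.715 D; P₂ = 1/f₂ = 1/(1.38 m) = +0.7246 D.
For thin lenses in contact, P = P₁ + P₂ = (+1.715) + (+0.7246) = +2.44 D.

P = +2.44 D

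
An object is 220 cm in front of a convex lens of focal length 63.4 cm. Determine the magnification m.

1/d_i = 1/f − 1/d_o = 1/(63.40) − 1/(220) = 0.01123, so d_i = 89.07 cm.
m = −d_i/d_o = −(89.07)/(220) = -0.405.
The image is real, inverted and reduced, on the far side of the lens.

m = -0.405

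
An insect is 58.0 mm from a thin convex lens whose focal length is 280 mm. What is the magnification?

m = +1.26

1/d_i = 1/f − 1/d_o = 1/(280.0) − 1/(58.0) = -0.01367, so d_i = -73.15 mm.
m = −d_i/d_o = −(-73.15)/(58.0) = +1.26.
The image is virtual, upright and enlarged, on the same side as the object.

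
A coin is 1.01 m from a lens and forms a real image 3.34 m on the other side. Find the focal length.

Real image ⇒ d_i = +3.34 m.
1/f = 1/d_o + 1/d_i = 1/(1.01) + 1/(3.34) = 1.290, so f = 0.775 m.
Since f is positive, the lens is converging.

f = 0.775 m (converging)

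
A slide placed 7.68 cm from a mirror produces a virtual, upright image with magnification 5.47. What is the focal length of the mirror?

f = 9.40 cm (concave)

m = −d_i/d_o ⇒ d_i = −m·d_o = −(+5.47)·(7.68) = -42.01 cm.
1/f = 1/d_o + 1/d_i = 1/(7.68) + 1/(-42.01) = 0.1064, so f = 9.40 cm.
Since f is positive, the mirror is concave.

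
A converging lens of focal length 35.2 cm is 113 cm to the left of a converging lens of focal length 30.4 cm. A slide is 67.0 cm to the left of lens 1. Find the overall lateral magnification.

m = +3.99

Lens 1: 1/d_i1 = 1/(35.2) − 1/(67.0) = 0.01348, so d_i1 = 74.16 cm; m₁ = −d_i1/d_o1 = -1.107.
d_o2 = 113 − (74.16) = 38.84 cm.
Lens 2: 1/d_i2 = 1/(30.4) − 1/(38.84) = 0.007148, so d_i2 = 139.9 cm; m₂ = −d_i2/d_o2 = -3.602.
m = m₁·m₂ = (-1.107)(-3.602) = +3.99.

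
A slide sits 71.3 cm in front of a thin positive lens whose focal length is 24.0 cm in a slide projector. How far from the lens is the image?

36.2 cm

Lens equation: 1/v = 1/f − 1/u = 1/(24.00) − 1/(71.3) = 0.04167 − 0.01403 = 0.02764, so v = 36.2 cm.
The image is real, inverted and reduced, on the far side of the lens.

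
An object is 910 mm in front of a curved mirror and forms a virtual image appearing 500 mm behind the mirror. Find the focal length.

Virtual image ⇒ d_i = −500 mm.
1/f = 1/d_o + 1/d_i = 1/(910) + 1/(-500) = -0.0009011, so f = -1110 mm.
Since f is negative, the curved mirror is convex.

f = -1110 mm (convex)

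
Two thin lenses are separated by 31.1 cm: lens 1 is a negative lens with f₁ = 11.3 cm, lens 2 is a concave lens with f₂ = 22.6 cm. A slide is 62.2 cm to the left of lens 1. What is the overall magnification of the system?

m = +0.0549

f₁ = −11.3 cm (diverging).
Lens 1: 1/d_i1 = 1/(-11.3) − 1/(62.2) = -0.1046, so d_i1 = -9.563 cm; m₁ = −d_i1/d_o1 = +0.1537.
d_o2 = 31.1 − (-9.563) = 40.66 cm.
f₂ = −22.6 cm (diverging).
Lens 2: 1/d_i2 = 1/(-22.6) − 1/(40.66) = -0.06884, so d_i2 = -14.53 cm; m₂ = −d_i2/d_o2 = +0.3573.
m = m₁·m₂ = (+0.1537)(+0.3573) = +0.0549.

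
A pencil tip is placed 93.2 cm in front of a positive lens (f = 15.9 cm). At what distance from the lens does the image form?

19.2 cm

Thin-lens equation: 1/s_i = 1/f − 1/s_o = 1/(15.90) − 1/(93.2) = 0.06289 − 0.01073 = 0.05216, so s_i = 19.2 cm.
The image is real, inverted and reduced, on the far side of the lens.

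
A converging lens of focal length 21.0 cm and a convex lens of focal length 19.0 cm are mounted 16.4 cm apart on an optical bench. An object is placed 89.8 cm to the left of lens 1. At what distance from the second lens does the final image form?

Lens 1: 1/d_i1 = 1/f₁ − 1/d_o1 = 1/(21.0) − 1/(89.8) = 0.03648, so d_i1 = 27.41 cm.
The intermediate image is 27.41 cm to the right of lens 1, which lies 11.01 cm to the right of lens 2 — a virtual object — so d_o2 = −11.01 cm.
Lens 2: 1/d_i2 = 1/f₂ − 1/d_o2 = 1/(19.0) − 1/(-11.01) = 0.1435, so d_i2 = 6.97 cm.
The final image is real, 6.97 cm to the right of lens 2 (overall magnification ≈ -0.19).

6.97 cm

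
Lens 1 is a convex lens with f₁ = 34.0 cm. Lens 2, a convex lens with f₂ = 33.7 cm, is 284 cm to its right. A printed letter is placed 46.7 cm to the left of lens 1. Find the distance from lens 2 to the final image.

42.8 cm

Lens 1: 1/d_i1 = 1/f₁ − 1/d_o1 = 1/(34.0) − 1/(46.7) = 0.007998, so d_i1 = 125.0 cm.
The intermediate image is 125.0 cm to the right of lens 1, which is 284 − (125.0) = 159.0 cm to the left of lens 2, so d_o2 = +159.0 cm.
Lens 2: 1/d_i2 = 1/f₂ − 1/d_o2 = 1/(33.7) − 1/(159.0) = 0.02338, so d_i2 = 42.8 cm.
The final image is real, 42.8 cm to the right of lens 2 (overall magnification ≈ 0.72).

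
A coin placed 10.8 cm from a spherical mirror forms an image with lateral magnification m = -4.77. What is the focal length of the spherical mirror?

f = 8.93 cm (concave)

m = −d_i/d_o ⇒ d_i = −m·d_o = −(-4.77)·(10.8) = 51.52 cm.
1/f = 1/d_o + 1/d_i = 1/(10.8) + 1/(51.52) = 0.1120, so f = 8.93 cm.
Since f is positive, the spherical mirror is concave.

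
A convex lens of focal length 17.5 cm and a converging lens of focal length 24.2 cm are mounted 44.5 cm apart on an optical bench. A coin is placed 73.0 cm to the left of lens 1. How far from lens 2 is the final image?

191 cm

Lens 1: 1/d_i1 = 1/f₁ − 1/d_o1 = 1/(17.5) − 1/(73.0) = 0.04344, so d_i1 = 23.02 cm.
The intermediate image is 23.02 cm to the right of lens 1, which is 44.5 − (23.02) = 21.48 cm to the left of lens 2, so d_o2 = +21.48 cm.
Lens 2: 1/d_i2 = 1/f₂ − 1/d_o2 = 1/(24.2) − 1/(21.48) = -0.005233, so d_i2 = -191 cm.
The final image is virtual, 191 cm to the left of lens 2 (overall magnification ≈ -2.8).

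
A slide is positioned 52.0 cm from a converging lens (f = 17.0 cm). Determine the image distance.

Lens equation: 1/v = 1/f − 1/u = 1/(17.00) − 1/(52.0) = 0.05882 − 0.01923 = 0.03959, so v = 25.3 cm.
The image is real, inverted and reduced, on the far side of the lens.

25.3 cm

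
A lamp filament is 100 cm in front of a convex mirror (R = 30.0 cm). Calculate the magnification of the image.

f = R/2 = 30.0/2 = 15.00 cm; for a convex mirror, f = -15.00 cm.
1/d_i = 1/f − 1/d_o = 1/(-15.00) − 1/(100) = -0.07667, so d_i = -13.04 cm.
m = −d_i/d_o = −(-13.04)/(100) = +0.130.
The image is virtual, upright and reduced, behind the mirror.

m = +0.130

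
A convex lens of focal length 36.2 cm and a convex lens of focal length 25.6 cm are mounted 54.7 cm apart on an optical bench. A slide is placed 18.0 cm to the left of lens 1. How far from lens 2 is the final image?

35.7 cm

Lens 1: 1/d_i1 = 1/f₁ − 1/d_o1 = 1/(36.2) − 1/(18.0) = -0.02793, so d_i1 = -35.80 cm.
The intermediate image is 35.80 cm to the left of lens 1 (virtual), which is 54.7 − (-35.80) = 90.50 cm to the left of lens 2, so d_o2 = +90.50 cm.
Lens 2: 1/d_i2 = 1/f₂ − 1/d_o2 = 1/(25.6) − 1/(90.50) = 0.02801, so d_i2 = 35.7 cm.
The final image is real, 35.7 cm to the right of lens 2 (overall magnification ≈ -0.78).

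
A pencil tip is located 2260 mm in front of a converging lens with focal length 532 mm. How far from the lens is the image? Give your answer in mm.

Thin-lens equation: 1/v = 1/f − 1/u = 1/(532.0) − 1/(2260) = 0.001880 − 0.0004425 = 0.001437, so v = 696 mm.
The image is real, inverted and reduced, on the far side of the lens.

696 mm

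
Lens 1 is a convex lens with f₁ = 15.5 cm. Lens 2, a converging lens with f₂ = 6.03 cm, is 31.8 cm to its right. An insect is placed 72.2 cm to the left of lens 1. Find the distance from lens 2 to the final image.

Lens 1: 1/d_i1 = 1/f₁ − 1/d_o1 = 1/(15.5) − 1/(72.2) = 0.05067, so d_i1 = 19.74 cm.
The intermediate image is 19.74 cm to the right of lens 1, which is 31.8 − (19.74) = 12.06 cm to the left of lens 2, so d_o2 = +12.06 cm.
Lens 2: 1/d_i2 = 1/f₂ − 1/d_o2 = 1/(6.03) − 1/(12.06) = 0.08292, so d_i2 = 12.1 cm.
The final image is real, 12.1 cm to the right of lens 2 (overall magnification ≈ 0.27).

12.1 cm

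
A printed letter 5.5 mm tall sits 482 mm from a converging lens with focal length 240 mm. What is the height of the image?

5.45 mm

1/d_i = 1/f − 1/d_o = 1/(240.0) − 1/(482) = 0.002092, so d_i = 478.0 mm.
m = −d_i/d_o = -0.9917.
|h_i| = |m|·h_o = 0.9917 × 5.5 = 5.45 mm. The image is real, inverted and reduced, on the far side of the lens.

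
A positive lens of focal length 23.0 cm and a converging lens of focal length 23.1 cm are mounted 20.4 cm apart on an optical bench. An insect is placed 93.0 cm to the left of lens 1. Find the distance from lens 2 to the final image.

7.06 cm

Lens 1: 1/d_i1 = 1/f₁ − 1/d_o1 = 1/(23.0) − 1/(93.0) = 0.03273, so d_i1 = 30.56 cm.
The intermediate image is 30.56 cm to the right of lens 1, which lies 10.16 cm to the right of lens 2 — a virtual object — so d_o2 = −10.16 cm.
Lens 2: 1/d_i2 = 1/f₂ − 1/d_o2 = 1/(23.1) − 1/(-10.16) = 0.1417, so d_i2 = 7.06 cm.
The final image is real, 7.06 cm to the right of lens 2 (overall magnification ≈ -0.23).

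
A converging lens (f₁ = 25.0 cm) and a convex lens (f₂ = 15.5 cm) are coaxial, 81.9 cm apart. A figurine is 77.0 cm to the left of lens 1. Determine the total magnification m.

Lens 1: 1/d_i1 = 1/(25.0) − 1/(77.0) = 0.02701, so d_i1 = 37.02 cm; m₁ = −d_i1/d_o1 = -0.4808.
d_o2 = 81.9 − (37.02) = 44.88 cm.
Lens 2: 1/d_i2 = 1/(15.5) − 1/(44.88) = 0.04223, so d_i2 = 23.68 cm; m₂ = −d_i2/d_o2 = -0.5276.
m = m₁·m₂ = (-0.4808)(-0.5276) = +0.254.

m = +0.254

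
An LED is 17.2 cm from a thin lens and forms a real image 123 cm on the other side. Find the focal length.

Real image ⇒ d_i = +123 cm.
1/f = 1/d_o + 1/d_i = 1/(17.2) + 1/(123) = 0.06627, so f = 15.1 cm.
Since f is positive, the thin lens is converging.

f = 15.1 cm (converging)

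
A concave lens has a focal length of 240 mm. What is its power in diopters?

P = -4.17 D

For a concave lens, f = −240 mm.
f = -24.0 cm = -0.240 m.
P = 1/f = 1/(-0.240 m) = -4.17 D.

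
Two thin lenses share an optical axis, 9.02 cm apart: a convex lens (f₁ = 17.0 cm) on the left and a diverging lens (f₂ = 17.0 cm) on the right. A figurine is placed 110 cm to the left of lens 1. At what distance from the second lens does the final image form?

Lens 1: 1/d_i1 = 1/f₁ − 1/d_o1 = 1/(17.0) − 1/(110) = 0.04973, so d_i1 = 20.11 cm.
The intermediate image is 20.11 cm to the right of lens 1, which lies 11.09 cm to the right of lens 2 — a virtual object — so d_o2 = −11.09 cm.
Lens 2 is diverging, so f₂ = −17.0 cm.
Lens 2: 1/d_i2 = 1/f₂ − 1/d_o2 = 1/(-17.0) − 1/(-11.09) = 0.03135, so d_i2 = 31.9 cm.
The final image is real, 31.9 cm to the right of lens 2 (overall magnification ≈ -0.53).

31.9 cm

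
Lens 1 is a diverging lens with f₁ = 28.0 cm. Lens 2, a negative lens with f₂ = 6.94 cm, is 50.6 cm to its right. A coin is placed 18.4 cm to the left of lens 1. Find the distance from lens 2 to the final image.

6.24 cm

Lens 1 is diverging, so f₁ = −28.0 cm.
Lens 1: 1/d_i1 = 1/f₁ − 1/d_o1 = 1/(-28.0) − 1/(18.4) = -0.09006, so d_i1 = -11.10 cm.
The intermediate image is 11.10 cm to the left of lens 1 (virtual), which is 50.6 − (-11.10) = 61.70 cm to the left of lens 2, so d_o2 = +61.70 cm.
Lens 2 is diverging, so f₂ = −6.94 cm.
Lens 2: 1/d_i2 = 1/f₂ − 1/d_o2 = 1/(-6.94) − 1/(61.70) = -0.1603, so d_i2 = -6.24 cm.
The final image is virtual, 6.24 cm to the left of lens 2 (overall magnification ≈ 0.061).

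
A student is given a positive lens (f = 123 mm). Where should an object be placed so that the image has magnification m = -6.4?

142 mm

m = −d_i/d_o ⇒ d_i = −m·d_o.
1/f = 1/d_o + 1/d_i = 1/d_o − 1/(m·d_o) = (1 − 1/m)/d_o, so d_o = f(1 − 1/m) = (123.0)(1 − 1/(-6.4)) = 142 mm.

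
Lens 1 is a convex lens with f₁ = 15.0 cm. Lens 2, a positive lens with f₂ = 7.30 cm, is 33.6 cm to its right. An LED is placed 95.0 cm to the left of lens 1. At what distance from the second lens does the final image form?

Lens 1: 1/d_i1 = 1/f₁ − 1/d_o1 = 1/(15.0) − 1/(95.0) = 0.05614, so d_i1 = 17.81 cm.
The intermediate image is 17.81 cm to the right of lens 1, which is 33.6 − (17.81) = 15.79 cm to the left of lens 2, so d_o2 = +15.79 cm.
Lens 2: 1/d_i2 = 1/f₂ − 1/d_o2 = 1/(7.30) − 1/(15.79) = 0.07366, so d_i2 = 13.6 cm.
The final image is real, 13.6 cm to the right of lens 2 (overall magnification ≈ 0.16).

13.6 cm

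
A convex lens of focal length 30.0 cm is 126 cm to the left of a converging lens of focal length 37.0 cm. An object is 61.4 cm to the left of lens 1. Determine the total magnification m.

Lens 1: 1/d_i1 = 1/(30.0) − 1/(61.4) = 0.01705, so d_i1 = 58.66 cm; m₁ = −d_i1/d_o1 = -0.9554.
d_o2 = 126 − (58.66) = 67.34 cm.
Lens 2: 1/d_i2 = 1/(37.0) − 1/(67.34) = 0.01218, so d_i2 = 82.12 cm; m₂ = −d_i2/d_o2 = -1.220.
m = m₁·m₂ = (-0.9554)(-1.220) = +1.17.

m = +1.17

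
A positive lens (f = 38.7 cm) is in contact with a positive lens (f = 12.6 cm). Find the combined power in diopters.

P = +10.5 D

P₁ = 1/f₁ = 1/(0.387 m) = +2.584 D; P₂ = 1/f₂ = 1/(0.126 m) = +7.937 D.
For thin lenses in contact, P = P₁ + P₂ = (+2.584) + (+7.937) = +10.5 D.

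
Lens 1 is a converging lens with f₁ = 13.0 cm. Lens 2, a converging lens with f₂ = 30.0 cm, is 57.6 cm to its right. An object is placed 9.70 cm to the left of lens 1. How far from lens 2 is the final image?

43.7 cm

Lens 1: 1/d_i1 = 1/f₁ − 1/d_o1 = 1/(13.0) − 1/(9.70) = -0.02617, so d_i1 = -38.21 cm.
The intermediate image is 38.21 cm to the left of lens 1 (virtual), which is 57.6 − (-38.21) = 95.81 cm to the left of lens 2, so d_o2 = +95.81 cm.
Lens 2: 1/d_i2 = 1/f₂ − 1/d_o2 = 1/(30.0) − 1/(95.81) = 0.02290, so d_i2 = 43.7 cm.
The final image is real, 43.7 cm to the right of lens 2 (overall magnification ≈ -1.8).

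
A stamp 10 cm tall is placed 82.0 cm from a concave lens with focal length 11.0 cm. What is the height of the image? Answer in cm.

1.18 cm

For a concave lens, f = -11.0 cm.
1/d_i = 1/f − 1/d_o = 1/(-11.00) − 1/(82.0) = -0.1031, so d_i = -9.699 cm.
m = −d_i/d_o = +0.1183.
|h_i| = |m|·h_o = 0.1183 × 10 = 1.18 cm. The image is virtual, upright and reduced, on the same side as the object.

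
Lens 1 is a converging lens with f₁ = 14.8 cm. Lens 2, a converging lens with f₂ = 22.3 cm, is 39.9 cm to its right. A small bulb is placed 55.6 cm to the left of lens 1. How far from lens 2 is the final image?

Lens 1: 1/d_i1 = 1/f₁ − 1/d_o1 = 1/(14.8) − 1/(55.6) = 0.04958, so d_i1 = 20.17 cm.
The intermediate image is 20.17 cm to the right of lens 1, which is 39.9 − (20.17) = 19.73 cm to the left of lens 2, so d_o2 = +19.73 cm.
Lens 2: 1/d_i2 = 1/f₂ − 1/d_o2 = 1/(22.3) − 1/(19.73) = -0.005841, so d_i2 = -171 cm.
The final image is virtual, 171 cm to the left of lens 2 (overall magnification ≈ -3.1).

171 cm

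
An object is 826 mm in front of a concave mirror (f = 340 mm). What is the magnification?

1/d_i = 1/f − 1/d_o = 1/(340.0) − 1/(826) = 0.001731, so d_i = 577.9 mm.
m = −d_i/d_o = −(577.9)/(826) = -0.700.
The image is real, inverted and reduced, in front of the mirror.

m = -0.700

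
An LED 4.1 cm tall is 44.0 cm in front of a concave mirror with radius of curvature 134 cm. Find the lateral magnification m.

f = R/2 = 134/2 = 67.00 cm.
1/d_i = 1/f − 1/d_o = 1/(67.00) − 1/(44.0) = -0.007802, so d_i = -128.2 cm.
m = −d_i/d_o = −(-128.2)/(44.0) = +2.91.
The image is virtual, upright and enlarged, behind the mirror.

m = +2.91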